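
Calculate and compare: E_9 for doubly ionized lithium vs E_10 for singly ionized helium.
Li²⁺ at n = 9 (E = -1.51174 eV)

Using E_n = -13.6057 Z² / n² eV:

Li²⁺ (Z = 3) at n = 9:
E = -13.6057 × 3² / 9² = -13.6057 × 9 / 81 = -1.51174444 eV

He⁺ (Z = 2) at n = 10:
E = -13.6057 × 2² / 10² = -13.6057 × 4 / 100 = -0.54422800 eV

Since -1.51174444 eV < -0.54422800 eV,
Li²⁺ at n = 9 is more tightly bound (requires more energy to ionize).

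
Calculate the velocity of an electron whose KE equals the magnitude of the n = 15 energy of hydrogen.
1.45846e+05 m/s (or 0.048649% of c)

The binding energy at n = 15 for hydrogen is:
E_15 = -13.6057/15² = -0.0604697778 eV
|E_15| = 0.0604697778 eV

Convert to Joules:
KE = 0.0604697778 eV × (1.602177 × 10⁻¹⁹ J/eV) = 9.6883287e-21 J

Using KE = ½mv²:
v = √(2·KE/m_e)
v = √(2 × 9.6883287e-21 J / 9.10938 × 10⁻³¹ kg)
v = 1.45846e+05 m/s

This is approximately 0.048649% the speed of light.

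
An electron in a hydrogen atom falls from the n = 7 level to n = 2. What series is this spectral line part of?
Balmer series

The spectral series in hydrogen are named based on the final (lower) energy level:
- Lyman series: n_final = 1 (ultraviolet)
- Balmer series: n_final = 2 (visible/near-UV)
- Paschen series: n_final = 3 (infrared)
- Brackett series: n_final = 4 (infrared)
- Pfund series: n_final = 5 (far infrared)

Since this transition ends at n = 2, it belongs to the Balmer series.

For reference, this 7 → 2 line has photon energy
ΔE = 13.6057 eV × (1/2² - 1/7²) = 3.123757653 eV,
corresponding to wavelength λ = hc/ΔE = 1239.84 eV·nm / 3.123757653 eV = 396.90659 nm in the visible/near-UV region.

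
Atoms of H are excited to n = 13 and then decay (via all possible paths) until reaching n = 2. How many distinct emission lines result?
66

The electron can occupy levels n = 2, 3, ..., 13 during de-excitation — that is m = 13 - 2 + 1 = 12 distinct levels.

The number of distinct spectral lines equals the number of ways to choose 2 of these m levels (each pair gives one possible emission transition):

Number of lines = m(m-1)/2 = 12×11/2 = 66

These correspond to all possible transitions between the 12 levels:
13 → 12, 13 → 11, 13 → 10, 13 → 9, 13 → 8, 13 → 7, 13 → 6, 13 → 5...

Each transition produces a photon with a unique energy (and thus wavelength). This count does not depend on Z.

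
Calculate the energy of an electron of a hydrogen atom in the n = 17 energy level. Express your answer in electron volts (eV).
-0.0471 eV

The energy levels of a hydrogen-like atom are given by:
E_n = -13.6057 eV / n²

For n = 17:
E_17 = -13.6057 eV / 17²
E_17 = -13.6057 eV / 289
E_17 = -0.0471 eV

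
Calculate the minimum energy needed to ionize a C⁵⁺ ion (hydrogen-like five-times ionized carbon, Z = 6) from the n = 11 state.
4.04798 eV

The ionization energy is the energy needed to remove the electron completely (n → ∞).

For a hydrogen-like ion with Z = 6, E_n = -13.6057 Z² / n² eV.

At n = 11: E_11 = -13.6057 × 6² / 11² = -4.04797686 eV
At n = ∞: E_∞ = 0 eV

Ionization energy = E_∞ - E_11 = 0 - (-4.04797686) = 4.04797686 eV
Ionization energy ≈ 4.04798 eV

This is also called the binding energy of the electron in state n = 11.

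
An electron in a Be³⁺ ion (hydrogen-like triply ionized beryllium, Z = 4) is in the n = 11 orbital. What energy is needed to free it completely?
1.79910 eV

The ionization energy is the energy needed to remove the electron completely (n → ∞).

For a hydrogen-like ion with Z = 4, E_n = -13.6057 Z² / n² eV.

At n = 11: E_11 = -13.6057 × 4² / 11² = -1.79910083 eV
At n = ∞: E_∞ = 0 eV

Ionization energy = E_∞ - E_11 = 0 - (-1.79910083) = 1.79910083 eV
Ionization energy ≈ 1.79910 eV

This is also called the binding energy of the electron in state n = 11.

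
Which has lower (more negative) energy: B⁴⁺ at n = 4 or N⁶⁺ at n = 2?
N⁶⁺ at n = 2 (E = -166.67 eV)

Using E_n = -13.6057 Z² / n² eV:

B⁴⁺ (Z = 5) at n = 4:
E = -13.6057 × 5² / 4² = -13.6057 × 25 / 16 = -21.25891 eV

N⁶⁺ (Z = 7) at n = 2:
E = -13.6057 × 7² / 2² = -13.6057 × 49 / 4 = -166.66983 eV

Since -166.66983 eV < -21.25891 eV,
N⁶⁺ at n = 2 is more tightly bound (requires more energy to ionize).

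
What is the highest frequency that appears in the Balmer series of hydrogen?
8.225e+14 Hz

The series limit corresponds to the transition from n = ∞ to n = 2.
This is the highest energy (shortest wavelength) transition in the Balmer series.

E_∞ = 0 eV
E_2 = -13.6057 / 2² = -3.401425 eV

Energy at series limit:
ΔE = E_∞ - E_2 = 0 - (-3.401425) = 3.401425 eV
E = 3.401425 eV × (1.602177 × 10⁻¹⁹ J/eV) = 5.44968e-19 J
f = E/h = 5.44968e-19 J / (6.62607 × 10⁻³⁴ J·s) = 8.225e+14 Hz

This energy equals the ionization energy from the n = 2 state of hydrogen.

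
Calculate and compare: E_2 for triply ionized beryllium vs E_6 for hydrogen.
Be³⁺ at n = 2 (E = -54.42 eV)

Using E_n = -13.6057 Z² / n² eV:

Be³⁺ (Z = 4) at n = 2:
E = -13.6057 × 4² / 2² = -13.6057 × 16 / 4 = -54.42280 eV

H (Z = 1) at n = 6:
E = -13.6057 × 1² / 6² = -13.6057 × 1 / 36 = -0.37794 eV

Since -54.42280 eV < -0.37794 eV,
Be³⁺ at n = 2 is more tightly bound (requires more energy to ionize).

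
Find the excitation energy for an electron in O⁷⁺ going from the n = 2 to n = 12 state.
211.6442 eV

The energy levels of a hydrogen-like atom are E_n = -13.6057 Z² eV / n².

Energy at n = 2: E_2 = -13.6057 × 8² / 2² = -217.6912000 eV
Energy at n = 12: E_12 = -13.6057 × 8² / 12² = -6.0469778 eV

The excitation energy is the difference:
ΔE = E_12 - E_2
ΔE = -6.0469778 - (-217.6912000)
ΔE = 211.6442 eV

Since this is positive, energy must be absorbed (photon absorption).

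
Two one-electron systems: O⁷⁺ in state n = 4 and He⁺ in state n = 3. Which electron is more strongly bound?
O⁷⁺ at n = 4 (E = -54.423 eV)

Using E_n = -13.6057 Z² / n² eV:

O⁷⁺ (Z = 8) at n = 4:
E = -13.6057 × 8² / 4² = -13.6057 × 64 / 16 = -54.422800 eV

He⁺ (Z = 2) at n = 3:
E = -13.6057 × 2² / 3² = -13.6057 × 4 / 9 = -6.046978 eV

Since -54.422800 eV < -6.046978 eV,
O⁷⁺ at n = 4 is more tightly bound (requires more energy to ionize).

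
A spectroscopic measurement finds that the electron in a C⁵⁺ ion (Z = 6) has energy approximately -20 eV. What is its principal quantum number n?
n = 5

The exact energy levels follow E_n = -13.6057 Z² / n² eV with Z = 6.

The measured value (-20 eV) is reported to only 2 significant figures, so we must test candidate n values and see which one matches to that precision.

Candidate energies:
  n = 3:  E = -13.6057 × 6² / 3² = -54.42280 eV
  n = 4:  E = -13.6057 × 6² / 4² = -30.61283 eV
  n = 5:  E = -13.6057 × 6² / 5² = -19.59221 eV  ← matches
  n = 6:  E = -13.6057 × 6² / 6² = -13.60570 eV
  n = 7:  E = -13.6057 × 6² / 7² = -9.99602 eV

Checking against the measurement of -20 eV (2 sig figs), only n = 5 agrees:
E_5 = -19.59221 eV, which rounds to -20 eV ✓

Therefore n = 5.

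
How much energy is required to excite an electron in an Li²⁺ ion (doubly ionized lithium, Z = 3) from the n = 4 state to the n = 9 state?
6.141462 eV

The energy levels of a hydrogen-like atom are E_n = -13.6057 Z² eV / n².

Energy at n = 4: E_4 = -13.6057 × 3² / 4² = -7.653206250 eV
Energy at n = 9: E_9 = -13.6057 × 3² / 9² = -1.511744444 eV

The excitation energy is the difference:
ΔE = E_9 - E_4
ΔE = -1.511744444 - (-7.653206250)
ΔE = 6.141462 eV

Since this is positive, energy must be absorbed (photon absorption).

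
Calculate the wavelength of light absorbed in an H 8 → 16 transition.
7776.13 nm

First, find the transition energy using E_n = -13.6057 / n² eV:
E_8 = -13.6057 / 8² = -0.21258906 eV
E_16 = -13.6057 / 16² = -0.05314727 eV

Photon energy: |ΔE| = |E_16 - E_8| = 0.15944179 eV

Convert to wavelength using E = hc/λ with hc = 1239.84 eV·nm:
λ = hc/E = 1239.84 eV·nm / 0.15944179 eV
λ = 7776.13 nm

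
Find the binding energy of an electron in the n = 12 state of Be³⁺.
1.512 eV

The ionization energy is the energy needed to remove the electron completely (n → ∞).

For a hydrogen-like ion with Z = 4, E_n = -13.6057 Z² / n² eV.

At n = 12: E_12 = -13.6057 × 4² / 12² = -1.511744 eV
At n = ∞: E_∞ = 0 eV

Ionization energy = E_∞ - E_12 = 0 - (-1.511744) = 1.511744 eV
Ionization energy ≈ 1.512 eV

This is also called the binding energy of the electron in state n = 12.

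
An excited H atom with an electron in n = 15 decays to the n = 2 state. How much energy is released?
3.3410 eV

The energy levels are E_n = -13.6057 eV / n².

Energy at n = 15: E_15 = -13.6057 / 15² = -0.0604698 eV
Energy at n = 2: E_2 = -13.6057 / 2² = -3.4014250 eV

For emission (electron falling to lower state), the photon energy is:
E_photon = E_15 - E_2 = |-0.0604698 - (-3.4014250)|
E_photon = 3.3410 eV

This energy is carried away by the emitted photon.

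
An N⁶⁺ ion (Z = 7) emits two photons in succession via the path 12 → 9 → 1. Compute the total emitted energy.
662.04958 eV

The energy levels of N⁶⁺ are E_n = -13.6057 × 7² / n² eV.

First transition (12 → 9):
ΔE₁ = |E_9 - E_12|
ΔE₁ = |-8.23060864198 - (-4.62971736111)| = 3.60089128 eV

Second transition (9 → 1):
ΔE₂ = |E_1 - E_9|
ΔE₂ = |-666.67930000000 - (-8.23060864198)| = 658.44869136 eV

Total energy released:
E_total = ΔE₁ + ΔE₂ = 3.60089128 + 658.44869136 = 662.04958 eV

Note: This equals the direct transition 12 → 1: 662.04958 eV ✓
Energy is conserved regardless of the path taken.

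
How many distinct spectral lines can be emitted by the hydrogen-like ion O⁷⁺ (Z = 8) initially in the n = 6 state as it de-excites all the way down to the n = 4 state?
3

The electron can occupy levels n = 4, 5, ..., 6 during de-excitation — that is m = 6 - 4 + 1 = 3 distinct levels.

The number of distinct spectral lines equals the number of ways to choose 2 of these m levels (each pair gives one possible emission transition):

Number of lines = m(m-1)/2 = 3×2/2 = 3

These correspond to all possible transitions between the 3 levels:
6 → 5, 6 → 4, 5 → 4

Each transition produces a photon with a unique energy (and thus wavelength). This count does not depend on Z.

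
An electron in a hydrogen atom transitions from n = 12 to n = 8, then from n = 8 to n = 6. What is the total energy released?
0.283 eV

The energy levels of hydrogen are E_n = -13.6057 / n² eV.

First transition (12 → 8):
ΔE₁ = |E_8 - E_12|
ΔE₁ = |-0.212589063 - (-0.094484028)| = 0.118105 eV

Second transition (8 → 6):
ΔE₂ = |E_6 - E_8|
ΔE₂ = |-0.377936111 - (-0.212589063)| = 0.165347 eV

Total energy released:
E_total = ΔE₁ + ΔE₂ = 0.118105 + 0.165347 = 0.283 eV

Note: This equals the direct transition 12 → 6: 0.283 eV ✓
Energy is conserved regardless of the path taken.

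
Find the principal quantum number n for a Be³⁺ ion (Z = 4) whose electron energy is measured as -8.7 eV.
n = 5

The exact energy levels follow E_n = -13.6057 Z² / n² eV with Z = 4.

The measured value (-8.7 eV) is reported to only 2 significant figures, so we must test candidate n values and see which one matches to that precision.

Candidate energies:
  n = 3:  E = -13.6057 × 4² / 3² = -24.18791 eV
  n = 4:  E = -13.6057 × 4² / 4² = -13.60570 eV
  n = 5:  E = -13.6057 × 4² / 5² = -8.70765 eV  ← matches
  n = 6:  E = -13.6057 × 4² / 6² = -6.04698 eV
  n = 7:  E = -13.6057 × 4² / 7² = -4.44268 eV

Checking against the measurement of -8.7 eV (2 sig figs), only n = 5 agrees:
E_5 = -8.70765 eV, which rounds to -8.7 eV ✓

Therefore n = 5.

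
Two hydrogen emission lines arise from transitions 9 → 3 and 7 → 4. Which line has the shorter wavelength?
9 → 3

Calculate the energy for each transition:

Transition 9 → 3:
ΔE₁ = |E_3 - E_9| = |-13.6057/3² - (-13.6057/9²)|
ΔE₁ = |-1.51174444 - (-0.16797160)| = 1.34377 eV

Transition 7 → 4:
ΔE₂ = |E_4 - E_7| = |-13.6057/4² - (-13.6057/7²)|
ΔE₂ = |-0.85035625 - (-0.27766735)| = 0.57269 eV

Since 1.34377 eV > 0.57269 eV, the transition 9 → 3 emits the more energetic photon.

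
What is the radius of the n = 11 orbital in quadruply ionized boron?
1.2806 nm (or 12.8061 Å)

The Bohr radius formula is:
r_n = n² a₀ / Z

where a₀ = 0.0529177 nm is the Bohr radius.

For B⁴⁺ (Z = 5) at n = 11:
r_11 = 11² × 0.0529177 nm / 5
r_11 = 121 × 0.0529177 nm / 5
r_11 = 6.40304 nm / 5
r_11 = 1.2806 nm

The electron orbits at approximately 1.2806 nm from the nucleus.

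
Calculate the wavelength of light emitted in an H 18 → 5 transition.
2468.645 nm

First, find the transition energy using E_n = -13.6057 / n² eV:
E_18 = -13.6057 / 18² = -0.041992901 eV
E_5 = -13.6057 / 5² = -0.544228000 eV

Photon energy: |ΔE| = |E_5 - E_18| = 0.502235099 eV

Convert to wavelength using E = hc/λ with hc = 1239.84 eV·nm:
λ = hc/E = 1239.84 eV·nm / 0.502235099 eV
λ = 2468.645 nm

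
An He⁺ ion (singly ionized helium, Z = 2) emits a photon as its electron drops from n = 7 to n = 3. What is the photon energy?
4.936 eV

The energy levels are E_n = -13.6057 Z² eV / n².

Energy at n = 7: E_7 = -13.6057 × 2² / 7² = -1.110669 eV
Energy at n = 3: E_3 = -13.6057 × 2² / 3² = -6.046978 eV

For emission (electron falling to lower state), the photon energy is:
E_photon = E_7 - E_3 = |-1.110669 - (-6.046978)|
E_photon = 4.936 eV

This energy is carried away by the emitted photon.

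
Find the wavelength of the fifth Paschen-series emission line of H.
954.34312 nm

The lines of a series are numbered from the longest wavelength (smallest ΔE) outward; the fifth line is the transition from n = n_f + 5 to n_f.
The Paschen series has all transitions ending at n_f = 3.

For H, the fifth line (ε-line) is the jump from n = 8 to n = 3:
E_8 = -13.6057 / 8² = -0.212589063 eV
E_3 = -13.6057 / 3² = -1.511744444 eV
ΔE = E_8 - E_3 = 1.299155381 eV

λ = hc/E = 1239.84 eV·nm / 1.299155381 eV
λ = 954.34312 nm

This is the ε-line of the Paschen series in H.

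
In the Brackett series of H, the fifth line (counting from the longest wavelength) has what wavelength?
1816.922 nm

The lines of a series are numbered from the longest wavelength (smallest ΔE) outward; the fifth line is the transition from n = n_f + 5 to n_f.
The Brackett series has all transitions ending at n_f = 4.

For H, the fifth line (ε-line) is the jump from n = 9 to n = 4:
E_9 = -13.6057 / 9² = -0.167971605 eV
E_4 = -13.6057 / 4² = -0.850356250 eV
ΔE = E_9 - E_4 = 0.682384645 eV

λ = hc/E = 1239.84 eV·nm / 0.682384645 eV
λ = 1816.922 nm

This is the ε-line of the Brackett series in H.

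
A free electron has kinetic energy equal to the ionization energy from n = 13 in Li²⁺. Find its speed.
5.04852e+05 m/s (or 0.16840% of c)

The binding energy at n = 13 for Li²⁺ is:
E_13 = -13.6057 × 3²/13² = -0.724563905 eV
|E_13| = 0.724563905 eV

Convert to Joules:
KE = 0.724563905 eV × (1.602177 × 10⁻¹⁹ J/eV) = 1.1608796e-19 J

Using KE = ½mv²:
v = √(2·KE/m_e)
v = √(2 × 1.1608796e-19 J / 9.10938 × 10⁻³¹ kg)
v = 5.04852e+05 m/s

This is approximately 0.16840% the speed of light.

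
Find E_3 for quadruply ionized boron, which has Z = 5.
-37.79 eV

For hydrogen-like ions, the energy levels scale with Z²:
E_n = -13.6057 Z² / n² eV

For B⁴⁺ (Z = 5) at n = 3:
E_3 = -13.6057 × 5² / 3²
E_3 = -13.6057 × 25 / 9
E_3 = -340.1425 / 9
E_3 = -37.79 eV

The energy is 25 times more negative than hydrogen at the same n due to the stronger nuclear charge.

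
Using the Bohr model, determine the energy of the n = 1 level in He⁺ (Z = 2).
-54.42 eV

For hydrogen-like ions, the energy levels scale with Z²:
E_n = -13.6057 Z² / n² eV

For He⁺ (Z = 2) at n = 1:
E_1 = -13.6057 × 2² / 1²
E_1 = -13.6057 × 4 / 1
E_1 = -54.4228 / 1
E_1 = -54.42 eV

The energy is 4 times more negative than hydrogen at the same n due to the stronger nuclear charge.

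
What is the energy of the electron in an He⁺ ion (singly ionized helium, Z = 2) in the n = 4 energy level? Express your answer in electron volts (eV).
-3.40 eV

The energy levels of a hydrogen-like atom are given by:
E_n = -13.6057 Z² / n² eV  (with Z = 2 for He⁺)

For n = 4:
E_4 = -13.6057 × 2² / 4²
E_4 = -13.6057 × 4 / 16
E_4 = -3.40 eV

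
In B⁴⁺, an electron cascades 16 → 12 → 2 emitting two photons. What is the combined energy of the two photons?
83.7069 eV

The energy levels of B⁴⁺ are E_n = -13.6057 × 5² / n² eV.

First transition (16 → 12):
ΔE₁ = |E_12 - E_16|
ΔE₁ = |-2.3621006944 - (-1.3286816406)| = 1.0334191 eV

Second transition (12 → 2):
ΔE₂ = |E_2 - E_12|
ΔE₂ = |-85.0356250000 - (-2.3621006944)| = 82.6735243 eV

Total energy released:
E_total = ΔE₁ + ΔE₂ = 1.0334191 + 82.6735243 = 83.7069 eV

Note: This equals the direct transition 16 → 2: 83.7069 eV ✓
Energy is conserved regardless of the path taken.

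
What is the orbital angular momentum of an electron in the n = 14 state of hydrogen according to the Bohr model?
1.47640e-33 J·s (or 14ℏ)

In the Bohr model, angular momentum is quantized:
L = nℏ

where ℏ = h/(2π) = 1.0545718e-34 J·s

For n = 14:
L = 14 × 1.0545718e-34 J·s
L = 1.47640e-33 J·s

This can also be written as L = 14ℏ.
The angular momentum is an integer multiple of the reduced Planck constant.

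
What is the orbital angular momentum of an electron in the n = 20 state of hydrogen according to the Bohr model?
2.10914e-33 J·s (or 20ℏ)

In the Bohr model, angular momentum is quantized:
L = nℏ

where ℏ = h/(2π) = 1.0545718e-34 J·s

For n = 20:
L = 20 × 1.0545718e-34 J·s
L = 2.10914e-33 J·s

This can also be written as L = 20ℏ.
The angular momentum is an integer multiple of the reduced Planck constant.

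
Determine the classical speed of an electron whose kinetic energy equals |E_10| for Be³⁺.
8.75077e+05 m/s (or 0.2919% of c)

The binding energy at n = 10 for Be³⁺ is:
E_10 = -13.6057 × 4²/10² = -2.17691200 eV
|E_10| = 2.17691200 eV

Convert to Joules:
KE = 2.17691200 eV × (1.602177 × 10⁻¹⁹ J/eV) = 3.4877983e-19 J

Using KE = ½mv²:
v = √(2·KE/m_e)
v = √(2 × 3.4877983e-19 J / 9.10938 × 10⁻³¹ kg)
v = 8.75077e+05 m/s

This is approximately 0.2919% the speed of light.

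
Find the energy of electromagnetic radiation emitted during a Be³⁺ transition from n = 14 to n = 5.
7.596979 eV

The energy levels are E_n = -13.6057 Z² eV / n².

Energy at n = 14: E_14 = -13.6057 × 4² / 14² = -1.110669388 eV
Energy at n = 5: E_5 = -13.6057 × 4² / 5² = -8.707648000 eV

For emission (electron falling to lower state), the photon energy is:
E_photon = E_14 - E_5 = |-1.110669388 - (-8.707648000)|
E_photon = 7.596979 eV

This energy is carried away by the emitted photon.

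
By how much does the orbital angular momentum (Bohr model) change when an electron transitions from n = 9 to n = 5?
4.218e-34 J·s (or 4ℏ)

In the Bohr model, L_n = nℏ where ℏ = 1.05457e-34 J·s.

L_9 = 9ℏ = 9.49113e-34 J·s
L_5 = 5ℏ = 5.27285e-34 J·s

ΔL = L_9 - L_5 = (9 - 5)ℏ = 4ℏ
ΔL = 4 × 1.05457e-34 J·s = 4.218e-34 J·s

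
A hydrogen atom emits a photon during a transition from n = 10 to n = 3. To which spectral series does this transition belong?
Paschen series

The spectral series in hydrogen are named based on the final (lower) energy level:
- Lyman series: n_final = 1 (ultraviolet)
- Balmer series: n_final = 2 (visible/near-UV)
- Paschen series: n_final = 3 (infrared)
- Brackett series: n_final = 4 (infrared)
- Pfund series: n_final = 5 (far infrared)

Since this transition ends at n = 3, it belongs to the Paschen series.

For reference, this 10 → 3 line has photon energy
ΔE = 13.6057 eV × (1/3² - 1/10²) = 1.37568744 eV,
corresponding to wavelength λ = hc/ΔE = 1239.84 eV·nm / 1.37568744 eV = 901.2512 nm in the infrared region.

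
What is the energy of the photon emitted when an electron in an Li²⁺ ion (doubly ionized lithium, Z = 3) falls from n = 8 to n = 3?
11.6924 eV

The energy levels are E_n = -13.6057 Z² eV / n².

Energy at n = 8: E_8 = -13.6057 × 3² / 8² = -1.9133016 eV
Energy at n = 3: E_3 = -13.6057 × 3² / 3² = -13.6057000 eV

For emission (electron falling to lower state), the photon energy is:
E_photon = E_8 - E_3 = |-1.9133016 - (-13.6057000)|
E_photon = 11.6924 eV

This energy is carried away by the emitted photon.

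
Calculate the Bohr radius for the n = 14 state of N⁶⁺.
1.4817 nm (or 14.8170 Å)

The Bohr radius formula is:
r_n = n² a₀ / Z

where a₀ = 0.0529177 nm is the Bohr radius.

For N⁶⁺ (Z = 7) at n = 14:
r_14 = 14² × 0.0529177 nm / 7
r_14 = 196 × 0.0529177 nm / 7
r_14 = 10.37187 nm / 7
r_14 = 1.4817 nm

The electron orbits at approximately 1.4817 nm from the nucleus.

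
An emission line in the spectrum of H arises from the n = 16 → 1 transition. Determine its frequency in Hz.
3.277e+15 Hz

First, find the transition energy:
E_16 = -13.6057 / 16² = -0.0531473 eV
E_1 = -13.6057 / 1² = -13.6057000 eV
|ΔE| = |E_1 - E_16| = 13.5525527 eV

Convert to Joules: E = 13.5525527 eV × (1.602177 × 10⁻¹⁹ J/eV) = 2.17136e-18 J

Using E = hf:
f = E/h = 2.17136e-18 J / (6.62607 × 10⁻³⁴ J·s)
f = 3.277e+15 Hz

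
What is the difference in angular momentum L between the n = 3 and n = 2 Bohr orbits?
1.0546e-34 J·s (or 1ℏ)

In the Bohr model, L_n = nℏ where ℏ = 1.054572e-34 J·s.

L_3 = 3ℏ = 3.163716e-34 J·s
L_2 = 2ℏ = 2.109144e-34 J·s

ΔL = L_3 - L_2 = (3 - 2)ℏ = 1ℏ
ΔL = 1 × 1.054572e-34 J·s = 1.0546e-34 J·s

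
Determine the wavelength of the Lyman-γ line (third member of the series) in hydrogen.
97.201614 nm

The lines of a series are numbered from the longest wavelength (smallest ΔE) outward; the third line is the transition from n = n_f + 3 to n_f.
The Lyman series has all transitions ending at n_f = 1.

For H, the third line (γ-line) is the jump from n = 4 to n = 1:
E_4 = -13.6057 / 4² = -0.85035625 eV
E_1 = -13.6057 / 1² = -13.60570000 eV
ΔE = E_4 - E_1 = 12.75534375 eV

λ = hc/E = 1239.84 eV·nm / 12.75534375 eV
λ = 97.201614 nm

This is the γ-line of the Lyman series in H.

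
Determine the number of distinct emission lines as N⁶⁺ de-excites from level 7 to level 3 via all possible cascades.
10

The electron can occupy levels n = 3, 4, ..., 7 during de-excitation — that is m = 7 - 3 + 1 = 5 distinct levels.

The number of distinct spectral lines equals the number of ways to choose 2 of these m levels (each pair gives one possible emission transition):

Number of lines = m(m-1)/2 = 5×4/2 = 10

These correspond to all possible transitions between the 5 levels:
7 → 6, 7 → 5, 7 → 4, 7 → 3, 6 → 5, 6 → 4, 6 → 3, 5 → 4...

Each transition produces a photon with a unique energy (and thus wavelength). This count does not depend on Z.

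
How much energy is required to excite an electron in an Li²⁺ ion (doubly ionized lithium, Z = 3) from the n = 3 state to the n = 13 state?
12.881136 eV

The energy levels of a hydrogen-like atom are E_n = -13.6057 Z² eV / n².

Energy at n = 3: E_3 = -13.6057 × 3² / 3² = -13.605700000 eV
Energy at n = 13: E_13 = -13.6057 × 3² / 13² = -0.724563905 eV

The excitation energy is the difference:
ΔE = E_13 - E_3
ΔE = -0.724563905 - (-13.605700000)
ΔE = 12.881136 eV

Since this is positive, energy must be absorbed (photon absorption).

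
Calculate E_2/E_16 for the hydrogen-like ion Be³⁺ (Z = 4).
64.000

Using E_n = -13.6057 Z² / n² eV with Z = 4:

E_2 = -13.6057 × 4² / 2² = -217.6912 / 4 = -54.422800000 eV
E_16 = -13.6057 × 4² / 16² = -217.6912 / 256 = -0.850356250 eV

The ratio is:
E_2/E_16 = (-54.422800000) / (-0.850356250)
E_2/E_16 = (-217.6912/4) / (-217.6912/256)
E_2/E_16 = 256/4
E_2/E_16 = 64.000
(Note: the Z² factors cancel in the ratio.)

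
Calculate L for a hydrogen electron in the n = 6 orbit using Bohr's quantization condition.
6.327e-34 J·s (or 6ℏ)

In the Bohr model, angular momentum is quantized:
L = nℏ

where ℏ = h/(2π) = 1.05457e-34 J·s

For n = 6:
L = 6 × 1.05457e-34 J·s
L = 6.327e-34 J·s

This can also be written as L = 6ℏ.
The angular momentum is an integer multiple of the reduced Planck constant.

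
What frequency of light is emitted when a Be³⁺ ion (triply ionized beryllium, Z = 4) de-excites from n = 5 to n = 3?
3.7431e+15 Hz

First, find the transition energy:
E_5 = -13.6057 × 4² / 5² = -8.70764800 eV
E_3 = -13.6057 × 4² / 3² = -24.18791111 eV
|ΔE| = |E_3 - E_5| = 15.48026311 eV

Convert to Joules: E = 15.48026311 eV × (1.602177 × 10⁻¹⁹ J/eV) = 2.480212e-18 J

Using E = hf:
f = E/h = 2.480212e-18 J / (6.62607 × 10⁻³⁴ J·s)
f = 3.7431e+15 Hz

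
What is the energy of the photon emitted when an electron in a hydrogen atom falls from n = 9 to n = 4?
0.68238 eV

The energy levels are E_n = -13.6057 eV / n².

Energy at n = 9: E_9 = -13.6057 / 9² = -0.16797160 eV
Energy at n = 4: E_4 = -13.6057 / 4² = -0.85035625 eV

For emission (electron falling to lower state), the photon energy is:
E_photon = E_9 - E_4 = |-0.16797160 - (-0.85035625)|
E_photon = 0.68238 eV

This energy is carried away by the emitted photon.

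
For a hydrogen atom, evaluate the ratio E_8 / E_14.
3.0625

Using E_n = -13.6057 Z² / n² eV with Z = 1:

E_8 = -13.6057 / 8² = -13.6057 / 64 = -0.212589063 eV
E_14 = -13.6057 / 14² = -13.6057 / 196 = -0.069416837 eV

The ratio is:
E_8/E_14 = (-0.212589063) / (-0.069416837)
E_8/E_14 = (-13.6057/64) / (-13.6057/196)
E_8/E_14 = 196/64
E_8/E_14 = 3.0625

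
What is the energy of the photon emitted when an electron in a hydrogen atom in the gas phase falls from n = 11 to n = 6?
0.265 eV

The energy levels are E_n = -13.6057 eV / n².

Energy at n = 11: E_11 = -13.6057 / 11² = -0.112444 eV
Energy at n = 6: E_6 = -13.6057 / 6² = -0.377936 eV

For emission (electron falling to lower state), the photon energy is:
E_photon = E_11 - E_6 = |-0.112444 - (-0.377936)|
E_photon = 0.265 eV

This energy is carried away by the emitted photon.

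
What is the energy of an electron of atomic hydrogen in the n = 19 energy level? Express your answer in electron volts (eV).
-0.04 eV

The energy levels of a hydrogen-like atom are given by:
E_n = -13.6057 eV / n²

For n = 19:
E_19 = -13.6057 eV / 19²
E_19 = -13.6057 eV / 361
E_19 = -0.04 eV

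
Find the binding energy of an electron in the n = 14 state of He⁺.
0.2777 eV

The ionization energy is the energy needed to remove the electron completely (n → ∞).

For a hydrogen-like ion with Z = 2, E_n = -13.6057 Z² / n² eV.

At n = 14: E_14 = -13.6057 × 2² / 14² = -0.2776673 eV
At n = ∞: E_∞ = 0 eV

Ionization energy = E_∞ - E_14 = 0 - (-0.2776673) = 0.2776673 eV
Ionization energy ≈ 0.2777 eV

This is also called the binding energy of the electron in state n = 14.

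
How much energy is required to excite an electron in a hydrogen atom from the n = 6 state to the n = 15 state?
0.32 eV

The energy levels of a hydrogen-like atom are E_n = -13.6057 eV / n².

Energy at n = 6: E_6 = -13.6057 / 6² = -0.37794 eV
Energy at n = 15: E_15 = -13.6057 / 15² = -0.06047 eV

The excitation energy is the difference:
ΔE = E_15 - E_6
ΔE = -0.06047 - (-0.37794)
ΔE = 0.32 eV

Since this is positive, energy must be absorbed (photon absorption).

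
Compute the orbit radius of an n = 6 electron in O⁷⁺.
0.2381 nm (or 2.3813 Å)

The Bohr radius formula is:
r_n = n² a₀ / Z

where a₀ = 0.0529177 nm is the Bohr radius.

For O⁷⁺ (Z = 8) at n = 6:
r_6 = 6² × 0.0529177 nm / 8
r_6 = 36 × 0.0529177 nm / 8
r_6 = 1.90504 nm / 8
r_6 = 0.2381 nm

The electron orbits at approximately 0.2381 nm from the nucleus.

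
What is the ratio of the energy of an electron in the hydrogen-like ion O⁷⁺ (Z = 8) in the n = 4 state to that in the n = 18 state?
20.250

Using E_n = -13.6057 Z² / n² eV with Z = 8:

E_4 = -13.6057 × 8² / 4² = -870.7648 / 16 = -54.422800000 eV
E_18 = -13.6057 × 8² / 18² = -870.7648 / 324 = -2.687545679 eV

The ratio is:
E_4/E_18 = (-54.422800000) / (-2.687545679)
E_4/E_18 = (-870.7648/16) / (-870.7648/324)
E_4/E_18 = 324/16
E_4/E_18 = 20.250
(Note: the Z² factors cancel in the ratio.)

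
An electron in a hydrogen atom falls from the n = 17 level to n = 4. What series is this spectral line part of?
Brackett series

The spectral series in hydrogen are named based on the final (lower) energy level:
- Lyman series: n_final = 1 (ultraviolet)
- Balmer series: n_final = 2 (visible/near-UV)
- Paschen series: n_final = 3 (infrared)
- Brackett series: n_final = 4 (infrared)
- Pfund series: n_final = 5 (far infrared)

Since this transition ends at n = 4, it belongs to the Brackett series.

For reference, this 17 → 4 line has photon energy
ΔE = 13.6057 eV × (1/4² - 1/17²) = 0.80327770329 eV,
corresponding to wavelength λ = hc/ΔE = 1239.84 eV·nm / 0.80327770329 eV = 1543.47618 nm in the infrared region.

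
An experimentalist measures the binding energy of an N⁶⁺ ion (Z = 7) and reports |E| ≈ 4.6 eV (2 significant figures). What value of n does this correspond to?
n = 12

The exact energy levels follow E_n = -13.6057 Z² / n² eV with Z = 7.

The measured value (-4.6 eV) is reported to only 2 significant figures, so we must test candidate n values and see which one matches to that precision.

Candidate energies:
  n = 10:  E = -13.6057 × 7² / 10² = -6.66679 eV
  n = 11:  E = -13.6057 × 7² / 11² = -5.50975 eV
  n = 12:  E = -13.6057 × 7² / 12² = -4.62972 eV  ← matches
  n = 13:  E = -13.6057 × 7² / 13² = -3.94485 eV
  n = 14:  E = -13.6057 × 7² / 14² = -3.40143 eV

Checking against the measurement of -4.6 eV (2 sig figs), only n = 12 agrees:
E_12 = -4.62972 eV, which rounds to -4.6 eV ✓

Therefore n = 12.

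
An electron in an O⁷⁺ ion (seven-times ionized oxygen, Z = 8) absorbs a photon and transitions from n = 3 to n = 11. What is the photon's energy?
89.55524 eV

The energy levels of a hydrogen-like atom are E_n = -13.6057 Z² eV / n².

Energy at n = 3: E_3 = -13.6057 × 8² / 3² = -96.75164444 eV
Energy at n = 11: E_11 = -13.6057 × 8² / 11² = -7.19640331 eV

The excitation energy is the difference:
ΔE = E_11 - E_3
ΔE = -7.19640331 - (-96.75164444)
ΔE = 89.55524 eV

Since this is positive, energy must be absorbed (photon absorption).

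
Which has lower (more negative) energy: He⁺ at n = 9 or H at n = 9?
He⁺ at n = 9 (E = -0.67 eV)

Using E_n = -13.6057 Z² / n² eV:

He⁺ (Z = 2) at n = 9:
E = -13.6057 × 2² / 9² = -13.6057 × 4 / 81 = -0.67189 eV

H (Z = 1) at n = 9:
E = -13.6057 × 1² / 9² = -13.6057 × 1 / 81 = -0.16797 eV

Since -0.67189 eV < -0.16797 eV,
He⁺ at n = 9 is more tightly bound (requires more energy to ionize).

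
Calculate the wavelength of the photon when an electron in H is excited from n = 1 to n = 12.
91.764 nm

First, find the transition energy using E_n = -13.6057 / n² eV:
E_1 = -13.6057 / 1² = -13.60570 eV
E_12 = -13.6057 / 12² = -0.09448 eV

Photon energy: |ΔE| = |E_12 - E_1| = 13.51122 eV

Convert to wavelength using E = hc/λ with hc = 1239.84 eV·nm:
λ = hc/E = 1239.84 eV·nm / 13.51122 eV
λ = 91.764 nm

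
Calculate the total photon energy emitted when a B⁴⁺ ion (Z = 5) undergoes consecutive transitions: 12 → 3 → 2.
82.67352 eV

The energy levels of B⁴⁺ are E_n = -13.6057 × 5² / n² eV.

First transition (12 → 3):
ΔE₁ = |E_3 - E_12|
ΔE₁ = |-37.79361111111 - (-2.36210069444)| = 35.43151042 eV

Second transition (3 → 2):
ΔE₂ = |E_2 - E_3|
ΔE₂ = |-85.03562500000 - (-37.79361111111)| = 47.24201389 eV

Total energy released:
E_total = ΔE₁ + ΔE₂ = 35.43151042 + 47.24201389 = 82.67352 eV

Note: This equals the direct transition 12 → 2: 82.67352 eV ✓
Energy is conserved regardless of the path taken.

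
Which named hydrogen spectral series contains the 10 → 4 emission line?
Brackett series

The spectral series in hydrogen are named based on the final (lower) energy level:
- Lyman series: n_final = 1 (ultraviolet)
- Balmer series: n_final = 2 (visible/near-UV)
- Paschen series: n_final = 3 (infrared)
- Brackett series: n_final = 4 (infrared)
- Pfund series: n_final = 5 (far infrared)

Since this transition ends at n = 4, it belongs to the Brackett series.

For reference, this 10 → 4 line has photon energy
ΔE = 13.6057 eV × (1/4² - 1/10²) = 0.7142992500 eV,
corresponding to wavelength λ = hc/ΔE = 1239.84 eV·nm / 0.7142992500 eV = 1735.7431 nm in the infrared region.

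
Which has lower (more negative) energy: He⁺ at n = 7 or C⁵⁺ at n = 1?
C⁵⁺ at n = 1 (E = -489.80520 eV)

Using E_n = -13.6057 Z² / n² eV:

He⁺ (Z = 2) at n = 7:
E = -13.6057 × 2² / 7² = -13.6057 × 4 / 49 = -1.11066939 eV

C⁵⁺ (Z = 6) at n = 1:
E = -13.6057 × 6² / 1² = -13.6057 × 36 / 1 = -489.80520000 eV

Since -489.80520000 eV < -1.11066939 eV,
C⁵⁺ at n = 1 is more tightly bound (requires more energy to ionize).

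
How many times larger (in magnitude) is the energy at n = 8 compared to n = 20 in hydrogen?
6.25

Using E_n = -13.6057 Z² / n² eV with Z = 1:

E_8 = -13.6057 / 8² = -13.6057 / 64 = -0.21258906 eV
E_20 = -13.6057 / 20² = -13.6057 / 400 = -0.03401425 eV

The ratio is:
E_8/E_20 = (-0.21258906) / (-0.03401425)
E_8/E_20 = (-13.6057/64) / (-13.6057/400)
E_8/E_20 = 400/64
E_8/E_20 = 6.25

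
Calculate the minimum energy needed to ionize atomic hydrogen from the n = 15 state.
0.060470 eV

The ionization energy is the energy needed to remove the electron completely (n → ∞).

For hydrogen, E_n = -13.6057 eV / n².

At n = 15: E_15 = -13.6057 / 15² = -0.060469778 eV
At n = ∞: E_∞ = 0 eV

Ionization energy = E_∞ - E_15 = 0 - (-0.060469778) = 0.060469778 eV
Ionization energy ≈ 0.060470 eV

This is also called the binding energy of the electron in state n = 15.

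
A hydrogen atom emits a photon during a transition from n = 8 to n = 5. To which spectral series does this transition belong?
Pfund series

The spectral series in hydrogen are named based on the final (lower) energy level:
- Lyman series: n_final = 1 (ultraviolet)
- Balmer series: n_final = 2 (visible/near-UV)
- Paschen series: n_final = 3 (infrared)
- Brackett series: n_final = 4 (infrared)
- Pfund series: n_final = 5 (far infrared)

Since this transition ends at n = 5, it belongs to the Pfund series.

For reference, this 8 → 5 line has photon energy
ΔE = 13.6057 eV × (1/5² - 1/8²) = 0.331638938 eV,
corresponding to wavelength λ = hc/ΔE = 1239.84 eV·nm / 0.331638938 eV = 3738.524 nm in the far infrared region.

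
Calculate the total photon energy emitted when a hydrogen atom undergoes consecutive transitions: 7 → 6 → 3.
1.23408 eV

The energy levels of hydrogen are E_n = -13.6057 / n² eV.

First transition (7 → 6):
ΔE₁ = |E_6 - E_7|
ΔE₁ = |-0.37793611111 - (-0.27766734694)| = 0.10026876 eV

Second transition (6 → 3):
ΔE₂ = |E_3 - E_6|
ΔE₂ = |-1.51174444444 - (-0.37793611111)| = 1.13380833 eV

Total energy released:
E_total = ΔE₁ + ΔE₂ = 0.10026876 + 1.13380833 = 1.23408 eV

Note: This equals the direct transition 7 → 3: 1.23408 eV ✓
Energy is conserved regardless of the path taken.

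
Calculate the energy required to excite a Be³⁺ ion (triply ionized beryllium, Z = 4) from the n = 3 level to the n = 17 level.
23.4347 eV

The energy levels of a hydrogen-like atom are E_n = -13.6057 Z² eV / n².

Energy at n = 3: E_3 = -13.6057 × 4² / 3² = -24.1879111 eV
Energy at n = 17: E_17 = -13.6057 × 4² / 17² = -0.7532567 eV

The excitation energy is the difference:
ΔE = E_17 - E_3
ΔE = -0.7532567 - (-24.1879111)
ΔE = 23.4347 eV

Since this is positive, energy must be absorbed (photon absorption).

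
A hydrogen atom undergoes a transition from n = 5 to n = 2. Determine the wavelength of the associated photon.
433.9358 nm

First, find the transition energy using E_n = -13.6057 / n² eV:
E_5 = -13.6057 / 5² = -0.54422800 eV
E_2 = -13.6057 / 2² = -3.40142500 eV

Photon energy: |ΔE| = |E_2 - E_5| = 2.85719700 eV

Convert to wavelength using E = hc/λ with hc = 1239.84 eV·nm:
λ = hc/E = 1239.84 eV·nm / 2.85719700 eV
λ = 433.9358 nm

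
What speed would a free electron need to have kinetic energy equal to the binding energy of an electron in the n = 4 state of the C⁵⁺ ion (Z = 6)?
3.28e+06 m/s (or 1.09460% of c)

The binding energy at n = 4 for C⁵⁺ is:
E_4 = -13.6057 × 6²/4² = -30.6128250 eV
|E_4| = 30.6128250 eV

Convert to Joules:
KE = 30.6128250 eV × (1.602177 × 10⁻¹⁹ J/eV) = 4.9047e-18 J

Using KE = ½mv²:
v = √(2·KE/m_e)
v = √(2 × 4.9047e-18 J / 9.10938 × 10⁻³¹ kg)
v = 3.28e+06 m/s

This is approximately 1.09460% the speed of light.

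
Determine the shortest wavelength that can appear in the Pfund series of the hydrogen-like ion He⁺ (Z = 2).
569.54071 nm

The series limit corresponds to the transition from n = ∞ to n = 5.
This is the highest energy (shortest wavelength) transition in the Pfund series.

E_∞ = 0 eV
E_5 = -13.6057 × 2² / 5² = -2.176912000 eV

Energy at series limit:
ΔE = E_∞ - E_5 = 0 - (-2.176912000) = 2.176912000 eV
λ = hc/E = 1239.84 eV·nm / 2.176912000 eV = 569.54071 nm

This energy equals the ionization energy from the n = 5 state of He⁺.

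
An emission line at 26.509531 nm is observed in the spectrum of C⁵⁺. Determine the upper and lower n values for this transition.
n = 8 → n = 3

First, find the photon energy from the wavelength (hc = 1239.84 eV·nm):
E = hc/λ = 1239.84 eV·nm / 26.509531 nm = 46.769594 eV

The energy levels of C⁵⁺ satisfy E_n = -13.6057 × 6² / n² eV, so an emission n_i → n_f releases
ΔE = 13.6057 × 6² × (1/n_f² − 1/n_i²) eV.

Setting ΔE equal to the photon energy:
1/n_f² − 1/n_i² = 46.769594 / (13.6057 × 6²) = 0.095486112

Since 1/n_i² must be positive, we need 1/n_f² > 0.095486112, i.e. n_f ≤ 3. For each allowed n_f, solve n_i = (1/n_f² − 0.095486112)^(−1/2) and check whether it is a whole number:
  n_f = 1: 1/n_i² = 1.000000000 − 0.095486112 = 0.904513888 → n_i = 1.051  (not an integer) ✗
  n_f = 2: 1/n_i² = 0.250000000 − 0.095486112 = 0.154513888 → n_i = 2.544  (not an integer) ✗
  n_f = 3: 1/n_i² = 0.111111111 − 0.095486112 = 0.015624999 → n_i = 8.000  → integer, n_i = 8 ✓

Only n_f = 3 gives an integer upper level, n_i = 8.

The transition is from n = 8 to n = 3 (emission).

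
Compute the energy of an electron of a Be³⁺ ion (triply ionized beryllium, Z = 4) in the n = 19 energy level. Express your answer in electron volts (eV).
-0.60 eV

The energy levels of a hydrogen-like atom are given by:
E_n = -13.6057 Z² / n² eV  (with Z = 4 for Be³⁺)

For n = 19:
E_19 = -13.6057 × 4² / 19²
E_19 = -13.6057 × 16 / 361
E_19 = -0.60 eV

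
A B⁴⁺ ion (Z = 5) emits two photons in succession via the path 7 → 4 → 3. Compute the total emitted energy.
30.85193 eV

The energy levels of B⁴⁺ are E_n = -13.6057 × 5² / n² eV.

First transition (7 → 4):
ΔE₁ = |E_4 - E_7|
ΔE₁ = |-21.25890625000 - (-6.94168367347)| = 14.31722258 eV

Second transition (4 → 3):
ΔE₂ = |E_3 - E_4|
ΔE₂ = |-37.79361111111 - (-21.25890625000)| = 16.53470486 eV

Total energy released:
E_total = ΔE₁ + ΔE₂ = 14.31722258 + 16.53470486 = 30.85193 eV

Note: This equals the direct transition 7 → 3: 30.85193 eV ✓
Energy is conserved regardless of the path taken.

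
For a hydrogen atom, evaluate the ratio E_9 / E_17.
3.5679

Using E_n = -13.6057 Z² / n² eV with Z = 1:

E_9 = -13.6057 / 9² = -13.6057 / 81 = -0.1679716049 eV
E_17 = -13.6057 / 17² = -13.6057 / 289 = -0.0470785467 eV

The ratio is:
E_9/E_17 = (-0.1679716049) / (-0.0470785467)
E_9/E_17 = (-13.6057/81) / (-13.6057/289)
E_9/E_17 = 289/81
E_9/E_17 = 3.5679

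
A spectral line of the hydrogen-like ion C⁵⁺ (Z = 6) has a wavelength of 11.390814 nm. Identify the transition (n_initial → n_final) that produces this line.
n = 6 → n = 2

First, find the photon energy from the wavelength (hc = 1239.84 eV·nm):
E = hc/λ = 1239.84 eV·nm / 11.390814 nm = 108.84560 eV

The energy levels of C⁵⁺ satisfy E_n = -13.6057 × 6² / n² eV, so an emission n_i → n_f releases
ΔE = 13.6057 × 6² × (1/n_f² − 1/n_i²) eV.

Setting ΔE equal to the photon energy:
1/n_f² − 1/n_i² = 108.84560 / (13.6057 × 6²) = 0.22222222

Since 1/n_i² must be positive, we need 1/n_f² > 0.22222222, i.e. n_f ≤ 2. For each allowed n_f, solve n_i = (1/n_f² − 0.22222222)^(−1/2) and check whether it is a whole number:
  n_f = 1: 1/n_i² = 1.00000000 − 0.22222222 = 0.77777778 → n_i = 1.134  (not an integer) ✗
  n_f = 2: 1/n_i² = 0.25000000 − 0.22222222 = 0.02777778 → n_i = 6.000  → integer, n_i = 6 ✓

Only n_f = 2 gives an integer upper level, n_i = 6.

The transition is from n = 6 to n = 2 (emission).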